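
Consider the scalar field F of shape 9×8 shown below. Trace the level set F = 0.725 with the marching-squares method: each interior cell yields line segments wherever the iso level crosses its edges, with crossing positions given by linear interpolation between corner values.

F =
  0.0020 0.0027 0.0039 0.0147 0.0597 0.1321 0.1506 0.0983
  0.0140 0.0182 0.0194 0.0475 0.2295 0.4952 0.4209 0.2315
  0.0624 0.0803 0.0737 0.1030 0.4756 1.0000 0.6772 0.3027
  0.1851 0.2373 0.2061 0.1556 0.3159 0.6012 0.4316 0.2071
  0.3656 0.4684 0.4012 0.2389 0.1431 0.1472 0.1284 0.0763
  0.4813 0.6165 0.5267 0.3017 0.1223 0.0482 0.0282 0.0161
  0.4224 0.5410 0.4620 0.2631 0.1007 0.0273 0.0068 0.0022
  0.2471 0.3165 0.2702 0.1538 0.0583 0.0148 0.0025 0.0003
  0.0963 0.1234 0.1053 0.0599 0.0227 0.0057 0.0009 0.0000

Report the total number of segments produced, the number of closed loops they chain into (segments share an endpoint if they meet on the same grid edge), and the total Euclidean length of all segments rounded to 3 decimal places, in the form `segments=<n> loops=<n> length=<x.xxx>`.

cell (1,4): code 0100 → (1.455,5.000)–(2.000,4.476)
cell (1,5): code 1000 → (2.000,5.852)–(1.455,5.000)
cell (2,4): code 0010 → (2.000,4.476)–(2.690,5.000)
cell (2,5): code 0001 → (2.690,5.000)–(2.000,5.852)
total: 4 segments, chained into 1 closed loop(s), length Σ = 3.729716

segments=4 loops=1 length=3.730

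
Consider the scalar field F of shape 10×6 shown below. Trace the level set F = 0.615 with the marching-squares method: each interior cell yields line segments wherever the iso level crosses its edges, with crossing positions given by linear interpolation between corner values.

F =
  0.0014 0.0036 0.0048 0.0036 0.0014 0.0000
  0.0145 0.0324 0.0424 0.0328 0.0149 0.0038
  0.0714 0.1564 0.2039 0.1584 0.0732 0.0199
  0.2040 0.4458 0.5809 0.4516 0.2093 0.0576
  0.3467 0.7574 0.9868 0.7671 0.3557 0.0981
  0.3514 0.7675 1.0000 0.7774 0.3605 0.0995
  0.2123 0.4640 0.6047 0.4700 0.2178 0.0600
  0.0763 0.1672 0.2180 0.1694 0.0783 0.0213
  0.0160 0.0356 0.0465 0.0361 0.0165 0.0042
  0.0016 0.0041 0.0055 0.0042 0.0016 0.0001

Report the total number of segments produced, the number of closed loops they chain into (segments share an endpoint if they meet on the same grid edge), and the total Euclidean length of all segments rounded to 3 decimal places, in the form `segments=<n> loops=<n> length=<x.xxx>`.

segments=10 loops=1 length=8.851

cell (3,0): code 0100 → (3.543,1.000)–(4.000,0.653)
cell (3,1): code 1100 → (3.084,2.000)–(3.543,1.000)
cell (3,2): code 1100 → (3.518,3.000)–(3.084,2.000)
cell (3,3): code 1000 → (4.000,3.370)–(3.518,3.000)
cell (4,0): code 0110 → (4.000,0.653)–(5.000,0.634)
cell (4,3): code 1001 → (5.000,3.390)–(4.000,3.370)
cell (5,0): code 0010 → (5.000,0.634)–(5.502,1.000)
cell (5,1): code 0011 → (5.502,1.000)–(5.974,2.000)
cell (5,2): code 0011 → (5.974,2.000)–(5.528,3.000)
cell (5,3): code 0001 → (5.528,3.000)–(5.000,3.390)
total: 10 segments, chained into 1 closed loop(s), length Σ = 8.850647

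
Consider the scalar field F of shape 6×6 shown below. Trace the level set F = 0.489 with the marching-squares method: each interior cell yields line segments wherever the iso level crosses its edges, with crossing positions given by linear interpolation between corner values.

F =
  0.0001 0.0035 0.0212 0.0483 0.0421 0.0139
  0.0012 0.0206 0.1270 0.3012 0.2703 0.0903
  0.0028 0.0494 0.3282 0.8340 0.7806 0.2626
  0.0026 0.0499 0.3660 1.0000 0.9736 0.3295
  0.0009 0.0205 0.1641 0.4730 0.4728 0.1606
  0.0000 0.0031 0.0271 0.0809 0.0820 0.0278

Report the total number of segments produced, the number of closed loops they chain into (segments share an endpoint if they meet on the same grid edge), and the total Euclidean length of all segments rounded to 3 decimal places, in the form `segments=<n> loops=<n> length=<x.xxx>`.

segments=8 loops=1 length=8.258

cell (1,2): code 0100 → (1.352,3.000)–(2.000,2.318)
cell (1,3): code 1100 → (1.429,4.000)–(1.352,3.000)
cell (1,4): code 1000 → (2.000,4.563)–(1.429,4.000)
cell (2,2): code 0110 → (2.000,2.318)–(3.000,2.194)
cell (2,4): code 1001 → (3.000,4.752)–(2.000,4.563)
cell (3,2): code 0010 → (3.000,2.194)–(3.970,3.000)
cell (3,3): code 0011 → (3.970,3.000)–(3.968,4.000)
cell (3,4): code 0001 → (3.968,4.000)–(3.000,4.752)
total: 8 segments, chained into 1 closed loop(s), length Σ = 8.257567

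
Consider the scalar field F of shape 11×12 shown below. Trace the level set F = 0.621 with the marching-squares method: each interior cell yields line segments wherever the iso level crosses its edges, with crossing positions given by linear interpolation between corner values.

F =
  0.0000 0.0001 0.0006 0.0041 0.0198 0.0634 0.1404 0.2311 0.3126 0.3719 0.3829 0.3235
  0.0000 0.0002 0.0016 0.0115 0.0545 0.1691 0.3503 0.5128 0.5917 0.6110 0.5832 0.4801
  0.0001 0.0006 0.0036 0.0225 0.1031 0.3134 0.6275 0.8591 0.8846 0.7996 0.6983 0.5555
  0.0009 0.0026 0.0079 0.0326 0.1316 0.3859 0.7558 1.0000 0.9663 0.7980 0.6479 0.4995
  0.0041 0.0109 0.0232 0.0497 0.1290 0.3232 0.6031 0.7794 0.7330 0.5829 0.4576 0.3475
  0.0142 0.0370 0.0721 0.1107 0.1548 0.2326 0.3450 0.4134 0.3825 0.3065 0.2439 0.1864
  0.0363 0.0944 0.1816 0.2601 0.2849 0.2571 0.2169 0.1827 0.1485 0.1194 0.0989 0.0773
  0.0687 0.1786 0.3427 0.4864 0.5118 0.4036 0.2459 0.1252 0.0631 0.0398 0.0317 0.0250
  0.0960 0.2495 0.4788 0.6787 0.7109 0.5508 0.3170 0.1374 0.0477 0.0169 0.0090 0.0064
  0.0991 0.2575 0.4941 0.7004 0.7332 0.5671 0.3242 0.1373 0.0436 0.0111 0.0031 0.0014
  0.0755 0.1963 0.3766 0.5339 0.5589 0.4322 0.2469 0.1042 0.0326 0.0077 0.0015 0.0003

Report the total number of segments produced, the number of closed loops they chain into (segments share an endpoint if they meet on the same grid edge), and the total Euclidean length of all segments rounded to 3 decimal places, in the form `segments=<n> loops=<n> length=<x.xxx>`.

cell (1,5): code 0100 → (1.977,6.000)–(2.000,5.979)
cell (1,6): code 1100 → (1.312,7.000)–(1.977,6.000)
cell (1,7): code 1100 → (1.100,8.000)–(1.312,7.000)
cell (1,8): code 1100 → (1.053,9.000)–(1.100,8.000)
cell (1,9): code 1100 → (1.328,10.000)–(1.053,9.000)
cell (1,10): code 1000 → (2.000,10.541)–(1.328,10.000)
cell (2,5): code 0110 → (2.000,5.979)–(3.000,5.636)
cell (2,10): code 1001 → (3.000,10.181)–(2.000,10.541)
cell (3,5): code 0010 → (3.000,5.636)–(3.883,6.000)
cell (3,6): code 0111 → (3.883,6.000)–(4.000,6.102)
cell (3,8): code 1011 → (4.000,8.746)–(3.823,9.000)
cell (3,9): code 0011 → (3.823,9.000)–(3.141,10.000)
cell (3,10): code 0001 → (3.141,10.000)–(3.000,10.181)
cell (4,6): code 0010 → (4.000,6.102)–(4.433,7.000)
cell (4,7): code 0011 → (4.433,7.000)–(4.320,8.000)
cell (4,8): code 0001 → (4.320,8.000)–(4.000,8.746)
cell (7,2): code 0100 → (7.700,3.000)–(8.000,2.711)
cell (7,3): code 1100 → (7.548,4.000)–(7.700,3.000)
cell (7,4): code 1000 → (8.000,4.562)–(7.548,4.000)
cell (8,2): code 0110 → (8.000,2.711)–(9.000,2.615)
cell (8,4): code 1001 → (9.000,4.675)–(8.000,4.562)
cell (9,2): code 0010 → (9.000,2.615)–(9.477,3.000)
cell (9,3): code 0011 → (9.477,3.000)–(9.644,4.000)
cell (9,4): code 0001 → (9.644,4.000)–(9.000,4.675)
total: 24 segments, chained into 2 closed loop(s), length Σ = 19.669371

segments=24 loops=2 length=19.669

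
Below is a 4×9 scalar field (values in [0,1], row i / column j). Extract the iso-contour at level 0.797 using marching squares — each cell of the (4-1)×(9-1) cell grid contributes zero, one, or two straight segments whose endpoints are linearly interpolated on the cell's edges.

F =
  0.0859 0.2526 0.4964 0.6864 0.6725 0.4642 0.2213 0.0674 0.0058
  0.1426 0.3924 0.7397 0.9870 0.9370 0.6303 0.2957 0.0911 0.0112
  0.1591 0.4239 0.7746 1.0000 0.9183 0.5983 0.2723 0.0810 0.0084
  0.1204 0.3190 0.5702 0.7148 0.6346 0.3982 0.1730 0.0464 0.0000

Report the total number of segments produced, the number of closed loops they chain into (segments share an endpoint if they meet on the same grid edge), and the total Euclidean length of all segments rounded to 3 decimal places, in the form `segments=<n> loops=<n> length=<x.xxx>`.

segments=8 loops=1 length=7.470

cell (0,2): code 0100 → (0.368,3.000)–(1.000,2.232)
cell (0,3): code 1100 → (0.471,4.000)–(0.368,3.000)
cell (0,4): code 1000 → (1.000,4.456)–(0.471,4.000)
cell (1,2): code 0110 → (1.000,2.232)–(2.000,2.099)
cell (1,4): code 1001 → (2.000,4.379)–(1.000,4.456)
cell (2,2): code 0010 → (2.000,2.099)–(2.712,3.000)
cell (2,3): code 0011 → (2.712,3.000)–(2.428,4.000)
cell (2,4): code 0001 → (2.428,4.000)–(2.000,4.379)
total: 8 segments, chained into 1 closed loop(s), length Σ = 7.469745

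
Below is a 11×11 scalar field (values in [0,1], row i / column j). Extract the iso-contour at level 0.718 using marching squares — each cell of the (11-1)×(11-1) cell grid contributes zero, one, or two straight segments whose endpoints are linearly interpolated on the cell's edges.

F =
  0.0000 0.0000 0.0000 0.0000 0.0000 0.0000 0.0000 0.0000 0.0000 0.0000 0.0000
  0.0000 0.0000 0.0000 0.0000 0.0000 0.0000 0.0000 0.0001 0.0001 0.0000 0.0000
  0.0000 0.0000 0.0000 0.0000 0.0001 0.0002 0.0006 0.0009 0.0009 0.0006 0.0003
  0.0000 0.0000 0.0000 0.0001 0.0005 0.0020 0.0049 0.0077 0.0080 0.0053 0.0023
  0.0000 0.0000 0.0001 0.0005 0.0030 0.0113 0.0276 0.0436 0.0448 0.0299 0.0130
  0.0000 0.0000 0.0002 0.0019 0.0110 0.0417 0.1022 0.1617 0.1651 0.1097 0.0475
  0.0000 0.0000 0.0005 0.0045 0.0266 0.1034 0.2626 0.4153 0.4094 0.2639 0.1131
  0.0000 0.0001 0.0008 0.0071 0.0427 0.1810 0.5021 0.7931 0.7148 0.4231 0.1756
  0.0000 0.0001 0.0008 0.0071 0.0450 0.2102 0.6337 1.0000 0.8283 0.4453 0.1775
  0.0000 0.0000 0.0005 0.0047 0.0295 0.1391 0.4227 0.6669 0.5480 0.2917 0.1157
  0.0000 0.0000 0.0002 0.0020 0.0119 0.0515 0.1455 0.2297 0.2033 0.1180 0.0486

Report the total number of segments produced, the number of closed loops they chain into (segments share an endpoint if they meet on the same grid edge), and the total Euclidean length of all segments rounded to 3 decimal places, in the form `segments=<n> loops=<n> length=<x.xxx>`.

segments=8 loops=1 length=6.222

cell (6,6): code 0100 → (6.801,7.000)–(7.000,6.742)
cell (6,7): code 1000 → (7.000,7.959)–(6.801,7.000)
cell (7,6): code 0110 → (7.000,6.742)–(8.000,6.230)
cell (7,7): code 1101 → (7.028,8.000)–(7.000,7.959)
cell (7,8): code 1000 → (8.000,8.288)–(7.028,8.000)
cell (8,6): code 0010 → (8.000,6.230)–(8.847,7.000)
cell (8,7): code 0011 → (8.847,7.000)–(8.394,8.000)
cell (8,8): code 0001 → (8.394,8.000)–(8.000,8.288)
total: 8 segments, chained into 1 closed loop(s), length Σ = 6.221636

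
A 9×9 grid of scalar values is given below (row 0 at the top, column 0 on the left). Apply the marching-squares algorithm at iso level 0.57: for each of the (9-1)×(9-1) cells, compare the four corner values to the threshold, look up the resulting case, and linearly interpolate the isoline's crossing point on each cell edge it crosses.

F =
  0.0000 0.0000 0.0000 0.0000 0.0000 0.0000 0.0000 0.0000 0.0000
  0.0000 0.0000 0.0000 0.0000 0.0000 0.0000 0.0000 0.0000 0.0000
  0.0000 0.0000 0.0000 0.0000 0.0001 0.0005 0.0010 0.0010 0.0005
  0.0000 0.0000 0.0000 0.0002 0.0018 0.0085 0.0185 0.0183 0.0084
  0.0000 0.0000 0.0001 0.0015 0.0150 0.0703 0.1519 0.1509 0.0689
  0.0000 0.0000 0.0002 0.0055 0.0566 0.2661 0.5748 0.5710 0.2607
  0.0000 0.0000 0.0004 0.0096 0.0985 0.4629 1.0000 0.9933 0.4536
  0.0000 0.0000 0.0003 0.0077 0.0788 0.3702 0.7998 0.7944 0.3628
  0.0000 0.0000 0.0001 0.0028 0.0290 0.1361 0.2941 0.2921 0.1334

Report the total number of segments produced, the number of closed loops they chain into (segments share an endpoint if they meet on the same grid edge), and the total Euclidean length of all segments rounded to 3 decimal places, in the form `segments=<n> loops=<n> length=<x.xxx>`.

segments=10 loops=1 length=8.020

cell (4,5): code 0100 → (4.989,6.000)–(5.000,5.984)
cell (4,6): code 1100 → (4.998,7.000)–(4.989,6.000)
cell (4,7): code 1000 → (5.000,7.003)–(4.998,7.000)
cell (5,5): code 0110 → (5.000,5.984)–(6.000,5.199)
cell (5,7): code 1001 → (6.000,7.784)–(5.000,7.003)
cell (6,5): code 0110 → (6.000,5.199)–(7.000,5.465)
cell (6,7): code 1001 → (7.000,7.520)–(6.000,7.784)
cell (7,5): code 0010 → (7.000,5.465)–(7.454,6.000)
cell (7,6): code 0011 → (7.454,6.000)–(7.447,7.000)
cell (7,7): code 0001 → (7.447,7.000)–(7.000,7.520)
total: 10 segments, chained into 1 closed loop(s), length Σ = 8.019997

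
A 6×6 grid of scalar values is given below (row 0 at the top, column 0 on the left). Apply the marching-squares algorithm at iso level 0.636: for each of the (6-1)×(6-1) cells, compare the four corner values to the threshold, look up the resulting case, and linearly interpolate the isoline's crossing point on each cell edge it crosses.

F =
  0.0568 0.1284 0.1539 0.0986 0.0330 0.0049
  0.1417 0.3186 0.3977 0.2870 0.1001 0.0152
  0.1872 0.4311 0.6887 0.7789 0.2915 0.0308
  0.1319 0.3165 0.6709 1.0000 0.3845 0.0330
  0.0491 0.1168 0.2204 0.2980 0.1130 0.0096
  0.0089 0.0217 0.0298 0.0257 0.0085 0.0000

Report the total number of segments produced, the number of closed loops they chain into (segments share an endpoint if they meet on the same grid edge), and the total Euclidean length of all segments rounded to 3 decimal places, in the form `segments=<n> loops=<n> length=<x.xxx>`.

segments=8 loops=1 length=5.746

cell (1,1): code 0100 → (1.819,2.000)–(2.000,1.795)
cell (1,2): code 1100 → (1.709,3.000)–(1.819,2.000)
cell (1,3): code 1000 → (2.000,3.293)–(1.709,3.000)
cell (2,1): code 0110 → (2.000,1.795)–(3.000,1.902)
cell (2,3): code 1001 → (3.000,3.591)–(2.000,3.293)
cell (3,1): code 0010 → (3.000,1.902)–(3.077,2.000)
cell (3,2): code 0011 → (3.077,2.000)–(3.519,3.000)
cell (3,3): code 0001 → (3.519,3.000)–(3.000,3.591)
total: 8 segments, chained into 1 closed loop(s), length Σ = 5.745808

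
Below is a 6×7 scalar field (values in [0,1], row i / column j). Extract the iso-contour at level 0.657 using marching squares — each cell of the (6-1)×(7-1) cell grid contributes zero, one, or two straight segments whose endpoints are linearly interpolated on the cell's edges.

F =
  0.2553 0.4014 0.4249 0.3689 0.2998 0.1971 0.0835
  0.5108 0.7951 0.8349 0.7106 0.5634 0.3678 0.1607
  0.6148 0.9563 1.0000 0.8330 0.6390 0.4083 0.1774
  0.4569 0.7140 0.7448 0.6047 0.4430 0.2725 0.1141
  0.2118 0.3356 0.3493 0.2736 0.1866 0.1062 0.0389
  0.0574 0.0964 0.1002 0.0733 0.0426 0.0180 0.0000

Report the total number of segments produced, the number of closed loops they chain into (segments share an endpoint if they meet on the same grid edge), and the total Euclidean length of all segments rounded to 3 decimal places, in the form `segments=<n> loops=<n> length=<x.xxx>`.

segments=12 loops=1 length=10.008

cell (0,0): code 0100 → (0.649,1.000)–(1.000,0.514)
cell (0,1): code 1100 → (0.566,2.000)–(0.649,1.000)
cell (0,2): code 1100 → (0.843,3.000)–(0.566,2.000)
cell (0,3): code 1000 → (1.000,3.364)–(0.843,3.000)
cell (1,0): code 0110 → (1.000,0.514)–(2.000,0.124)
cell (1,3): code 1001 → (2.000,3.907)–(1.000,3.364)
cell (2,0): code 0110 → (2.000,0.124)–(3.000,0.778)
cell (2,2): code 1011 → (3.000,2.627)–(2.771,3.000)
cell (2,3): code 0001 → (2.771,3.000)–(2.000,3.907)
cell (3,0): code 0010 → (3.000,0.778)–(3.151,1.000)
cell (3,1): code 0011 → (3.151,1.000)–(3.222,2.000)
cell (3,2): code 0001 → (3.222,2.000)–(3.000,2.627)
total: 12 segments, chained into 1 closed loop(s), length Σ = 10.007538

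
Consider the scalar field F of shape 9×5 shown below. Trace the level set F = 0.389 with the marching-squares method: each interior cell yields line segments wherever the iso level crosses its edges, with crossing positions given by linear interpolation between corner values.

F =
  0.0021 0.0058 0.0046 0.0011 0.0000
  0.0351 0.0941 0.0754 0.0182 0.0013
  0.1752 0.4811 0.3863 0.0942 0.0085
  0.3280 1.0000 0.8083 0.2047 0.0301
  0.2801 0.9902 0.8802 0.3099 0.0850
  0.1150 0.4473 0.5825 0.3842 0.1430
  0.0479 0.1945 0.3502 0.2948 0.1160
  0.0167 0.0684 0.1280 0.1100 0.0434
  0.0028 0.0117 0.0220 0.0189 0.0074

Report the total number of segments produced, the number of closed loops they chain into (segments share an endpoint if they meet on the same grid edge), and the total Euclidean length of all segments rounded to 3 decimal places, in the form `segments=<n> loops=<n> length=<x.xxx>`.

cell (1,0): code 0100 → (1.762,1.000)–(2.000,0.699)
cell (1,1): code 1000 → (2.000,1.972)–(1.762,1.000)
cell (2,0): code 0110 → (2.000,0.699)–(3.000,0.091)
cell (2,1): code 1101 → (2.006,2.000)–(2.000,1.972)
cell (2,2): code 1000 → (3.000,2.695)–(2.006,2.000)
cell (3,0): code 0110 → (3.000,0.091)–(4.000,0.153)
cell (3,2): code 1001 → (4.000,2.861)–(3.000,2.695)
cell (4,0): code 0110 → (4.000,0.153)–(5.000,0.825)
cell (4,2): code 1001 → (5.000,2.976)–(4.000,2.861)
cell (5,0): code 0010 → (5.000,0.825)–(5.231,1.000)
cell (5,1): code 0011 → (5.231,1.000)–(5.833,2.000)
cell (5,2): code 0001 → (5.833,2.000)–(5.000,2.976)
total: 12 segments, chained into 1 closed loop(s), length Σ = 10.762762

segments=12 loops=1 length=10.763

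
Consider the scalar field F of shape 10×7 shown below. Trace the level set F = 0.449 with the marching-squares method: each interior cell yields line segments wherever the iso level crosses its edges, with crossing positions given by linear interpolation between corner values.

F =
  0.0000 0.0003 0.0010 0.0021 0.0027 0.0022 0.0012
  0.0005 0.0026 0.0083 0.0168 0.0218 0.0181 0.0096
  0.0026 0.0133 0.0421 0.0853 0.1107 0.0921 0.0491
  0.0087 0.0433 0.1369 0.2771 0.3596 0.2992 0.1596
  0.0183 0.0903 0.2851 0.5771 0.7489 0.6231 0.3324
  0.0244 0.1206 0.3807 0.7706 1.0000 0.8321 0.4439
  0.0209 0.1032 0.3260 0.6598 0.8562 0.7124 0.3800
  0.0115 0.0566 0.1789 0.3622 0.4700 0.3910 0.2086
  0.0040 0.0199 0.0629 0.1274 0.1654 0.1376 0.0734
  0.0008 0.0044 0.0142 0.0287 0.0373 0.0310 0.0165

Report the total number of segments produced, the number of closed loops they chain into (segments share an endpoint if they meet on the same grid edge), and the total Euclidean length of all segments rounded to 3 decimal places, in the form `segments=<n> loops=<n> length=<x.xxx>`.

segments=14 loops=1 length=11.865

cell (3,2): code 0100 → (3.573,3.000)–(4.000,2.561)
cell (3,3): code 1100 → (3.230,4.000)–(3.573,3.000)
cell (3,4): code 1100 → (3.462,5.000)–(3.230,4.000)
cell (3,5): code 1000 → (4.000,5.599)–(3.462,5.000)
cell (4,2): code 0110 → (4.000,2.561)–(5.000,2.175)
cell (4,5): code 1001 → (5.000,5.987)–(4.000,5.599)
cell (5,2): code 0110 → (5.000,2.175)–(6.000,2.368)
cell (5,5): code 1001 → (6.000,5.792)–(5.000,5.987)
cell (6,2): code 0010 → (6.000,2.368)–(6.708,3.000)
cell (6,3): code 0111 → (6.708,3.000)–(7.000,3.805)
cell (6,4): code 1011 → (7.000,4.266)–(6.820,5.000)
cell (6,5): code 0001 → (6.820,5.000)–(6.000,5.792)
cell (7,3): code 0010 → (7.000,3.805)–(7.069,4.000)
cell (7,4): code 0001 → (7.069,4.000)–(7.000,4.266)
total: 14 segments, chained into 1 closed loop(s), length Σ = 11.865456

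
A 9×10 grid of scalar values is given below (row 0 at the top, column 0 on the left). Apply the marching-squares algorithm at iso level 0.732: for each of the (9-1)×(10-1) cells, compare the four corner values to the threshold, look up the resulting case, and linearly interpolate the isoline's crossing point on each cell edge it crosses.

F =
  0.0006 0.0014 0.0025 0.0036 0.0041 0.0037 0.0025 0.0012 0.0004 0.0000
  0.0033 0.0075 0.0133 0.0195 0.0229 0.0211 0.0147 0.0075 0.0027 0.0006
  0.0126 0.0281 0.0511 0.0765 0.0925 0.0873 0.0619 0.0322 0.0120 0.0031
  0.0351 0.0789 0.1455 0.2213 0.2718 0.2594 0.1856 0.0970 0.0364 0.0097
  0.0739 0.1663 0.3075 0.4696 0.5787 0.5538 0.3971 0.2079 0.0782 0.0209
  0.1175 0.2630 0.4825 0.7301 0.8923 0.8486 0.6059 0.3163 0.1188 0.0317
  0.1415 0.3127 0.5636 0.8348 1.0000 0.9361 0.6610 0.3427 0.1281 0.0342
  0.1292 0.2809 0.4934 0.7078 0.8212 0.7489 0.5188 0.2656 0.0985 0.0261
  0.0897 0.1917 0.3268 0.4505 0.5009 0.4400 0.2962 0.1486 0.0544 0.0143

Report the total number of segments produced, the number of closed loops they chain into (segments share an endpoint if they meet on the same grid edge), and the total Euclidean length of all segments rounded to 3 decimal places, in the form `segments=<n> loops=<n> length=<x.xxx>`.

segments=12 loops=1 length=9.183

cell (4,3): code 0100 → (4.489,4.000)–(5.000,3.012)
cell (4,4): code 1100 → (4.604,5.000)–(4.489,4.000)
cell (4,5): code 1000 → (5.000,5.480)–(4.604,5.000)
cell (5,2): code 0100 → (5.018,3.000)–(6.000,2.621)
cell (5,3): code 1110 → (5.000,3.012)–(5.018,3.000)
cell (5,5): code 1001 → (6.000,5.742)–(5.000,5.480)
cell (6,2): code 0010 → (6.000,2.621)–(6.809,3.000)
cell (6,3): code 0111 → (6.809,3.000)–(7.000,3.213)
cell (6,5): code 1001 → (7.000,5.073)–(6.000,5.742)
cell (7,3): code 0010 → (7.000,3.213)–(7.278,4.000)
cell (7,4): code 0011 → (7.278,4.000)–(7.055,5.000)
cell (7,5): code 0001 → (7.055,5.000)–(7.000,5.073)
total: 12 segments, chained into 1 closed loop(s), length Σ = 9.182821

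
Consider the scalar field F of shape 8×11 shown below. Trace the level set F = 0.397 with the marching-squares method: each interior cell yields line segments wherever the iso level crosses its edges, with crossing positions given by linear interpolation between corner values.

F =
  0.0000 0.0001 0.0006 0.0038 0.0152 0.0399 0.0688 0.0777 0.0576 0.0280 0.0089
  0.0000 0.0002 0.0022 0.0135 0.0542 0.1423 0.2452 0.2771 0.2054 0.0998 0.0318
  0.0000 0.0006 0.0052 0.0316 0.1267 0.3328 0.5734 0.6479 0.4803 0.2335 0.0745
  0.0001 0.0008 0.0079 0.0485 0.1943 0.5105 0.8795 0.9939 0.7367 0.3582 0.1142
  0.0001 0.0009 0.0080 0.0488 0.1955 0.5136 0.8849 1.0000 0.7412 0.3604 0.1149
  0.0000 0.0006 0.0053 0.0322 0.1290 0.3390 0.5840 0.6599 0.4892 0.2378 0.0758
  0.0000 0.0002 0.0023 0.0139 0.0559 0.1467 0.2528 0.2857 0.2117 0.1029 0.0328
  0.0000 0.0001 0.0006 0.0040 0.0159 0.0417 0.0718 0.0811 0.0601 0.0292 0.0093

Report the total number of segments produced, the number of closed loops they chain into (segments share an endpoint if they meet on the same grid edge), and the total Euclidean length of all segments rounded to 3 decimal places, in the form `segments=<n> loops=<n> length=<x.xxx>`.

segments=16 loops=1 length=13.593

cell (1,5): code 0100 → (1.463,6.000)–(2.000,5.267)
cell (1,6): code 1100 → (1.323,7.000)–(1.463,6.000)
cell (1,7): code 1100 → (1.697,8.000)–(1.323,7.000)
cell (1,8): code 1000 → (2.000,8.338)–(1.697,8.000)
cell (2,4): code 0100 → (2.361,5.000)–(3.000,4.641)
cell (2,5): code 1110 → (2.000,5.267)–(2.361,5.000)
cell (2,8): code 1001 → (3.000,8.897)–(2.000,8.338)
cell (3,4): code 0110 → (3.000,4.641)–(4.000,4.633)
cell (3,8): code 1001 → (4.000,8.904)–(3.000,8.897)
cell (4,4): code 0010 → (4.000,4.633)–(4.668,5.000)
cell (4,5): code 0111 → (4.668,5.000)–(5.000,5.237)
cell (4,8): code 1001 → (5.000,8.367)–(4.000,8.904)
cell (5,5): code 0010 → (5.000,5.237)–(5.565,6.000)
cell (5,6): code 0011 → (5.565,6.000)–(5.703,7.000)
cell (5,7): code 0011 → (5.703,7.000)–(5.332,8.000)
cell (5,8): code 0001 → (5.332,8.000)–(5.000,8.367)
total: 16 segments, chained into 1 closed loop(s), length Σ = 13.592724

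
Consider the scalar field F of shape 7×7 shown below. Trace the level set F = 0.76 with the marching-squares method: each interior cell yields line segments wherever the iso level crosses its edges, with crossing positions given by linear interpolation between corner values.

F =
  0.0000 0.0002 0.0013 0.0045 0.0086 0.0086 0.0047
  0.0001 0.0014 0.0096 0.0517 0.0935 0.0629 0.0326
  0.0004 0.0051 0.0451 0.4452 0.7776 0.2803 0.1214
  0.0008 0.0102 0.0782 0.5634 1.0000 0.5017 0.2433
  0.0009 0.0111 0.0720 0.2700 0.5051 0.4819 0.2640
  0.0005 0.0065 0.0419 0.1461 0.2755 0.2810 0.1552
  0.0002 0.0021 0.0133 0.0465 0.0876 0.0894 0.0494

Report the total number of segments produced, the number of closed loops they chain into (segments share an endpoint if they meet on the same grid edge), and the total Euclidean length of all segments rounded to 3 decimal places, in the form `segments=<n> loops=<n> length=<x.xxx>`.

segments=6 loops=1 length=3.731

cell (1,3): code 0100 → (1.974,4.000)–(2.000,3.947)
cell (1,4): code 1000 → (2.000,4.035)–(1.974,4.000)
cell (2,3): code 0110 → (2.000,3.947)–(3.000,3.450)
cell (2,4): code 1001 → (3.000,4.482)–(2.000,4.035)
cell (3,3): code 0010 → (3.000,3.450)–(3.485,4.000)
cell (3,4): code 0001 → (3.485,4.000)–(3.000,4.482)
total: 6 segments, chained into 1 closed loop(s), length Σ = 3.730779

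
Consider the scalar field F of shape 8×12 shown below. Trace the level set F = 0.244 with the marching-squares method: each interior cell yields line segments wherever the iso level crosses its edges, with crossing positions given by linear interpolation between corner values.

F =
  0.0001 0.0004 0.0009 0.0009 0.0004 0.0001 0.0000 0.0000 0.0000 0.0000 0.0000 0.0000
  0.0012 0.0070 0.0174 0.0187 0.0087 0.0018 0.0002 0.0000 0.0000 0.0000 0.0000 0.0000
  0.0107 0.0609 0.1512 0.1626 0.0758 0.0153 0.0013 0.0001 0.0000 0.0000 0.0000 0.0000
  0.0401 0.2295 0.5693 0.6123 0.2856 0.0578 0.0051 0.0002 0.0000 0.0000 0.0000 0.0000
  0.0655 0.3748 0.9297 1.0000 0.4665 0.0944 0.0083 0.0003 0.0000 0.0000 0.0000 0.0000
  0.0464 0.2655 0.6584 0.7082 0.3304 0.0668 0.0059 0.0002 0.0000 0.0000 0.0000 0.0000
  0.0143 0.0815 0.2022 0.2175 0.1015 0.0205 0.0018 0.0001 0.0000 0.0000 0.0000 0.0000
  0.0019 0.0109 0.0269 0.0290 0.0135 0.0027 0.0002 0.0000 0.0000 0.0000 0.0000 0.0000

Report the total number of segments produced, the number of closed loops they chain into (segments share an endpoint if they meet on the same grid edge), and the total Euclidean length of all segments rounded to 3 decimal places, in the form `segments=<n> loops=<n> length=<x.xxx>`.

cell (2,1): code 0100 → (2.222,2.000)–(3.000,1.043)
cell (2,2): code 1100 → (2.181,3.000)–(2.222,2.000)
cell (2,3): code 1100 → (2.802,4.000)–(2.181,3.000)
cell (2,4): code 1000 → (3.000,4.183)–(2.802,4.000)
cell (3,0): code 0100 → (3.100,1.000)–(4.000,0.577)
cell (3,1): code 1110 → (3.000,1.043)–(3.100,1.000)
cell (3,4): code 1001 → (4.000,4.598)–(3.000,4.183)
cell (4,0): code 0110 → (4.000,0.577)–(5.000,0.902)
cell (4,4): code 1001 → (5.000,4.328)–(4.000,4.598)
cell (5,0): code 0010 → (5.000,0.902)–(5.117,1.000)
cell (5,1): code 0011 → (5.117,1.000)–(5.908,2.000)
cell (5,2): code 0011 → (5.908,2.000)–(5.946,3.000)
cell (5,3): code 0011 → (5.946,3.000)–(5.377,4.000)
cell (5,4): code 0001 → (5.377,4.000)–(5.000,4.328)
total: 14 segments, chained into 1 closed loop(s), length Σ = 12.033093

segments=14 loops=1 length=12.033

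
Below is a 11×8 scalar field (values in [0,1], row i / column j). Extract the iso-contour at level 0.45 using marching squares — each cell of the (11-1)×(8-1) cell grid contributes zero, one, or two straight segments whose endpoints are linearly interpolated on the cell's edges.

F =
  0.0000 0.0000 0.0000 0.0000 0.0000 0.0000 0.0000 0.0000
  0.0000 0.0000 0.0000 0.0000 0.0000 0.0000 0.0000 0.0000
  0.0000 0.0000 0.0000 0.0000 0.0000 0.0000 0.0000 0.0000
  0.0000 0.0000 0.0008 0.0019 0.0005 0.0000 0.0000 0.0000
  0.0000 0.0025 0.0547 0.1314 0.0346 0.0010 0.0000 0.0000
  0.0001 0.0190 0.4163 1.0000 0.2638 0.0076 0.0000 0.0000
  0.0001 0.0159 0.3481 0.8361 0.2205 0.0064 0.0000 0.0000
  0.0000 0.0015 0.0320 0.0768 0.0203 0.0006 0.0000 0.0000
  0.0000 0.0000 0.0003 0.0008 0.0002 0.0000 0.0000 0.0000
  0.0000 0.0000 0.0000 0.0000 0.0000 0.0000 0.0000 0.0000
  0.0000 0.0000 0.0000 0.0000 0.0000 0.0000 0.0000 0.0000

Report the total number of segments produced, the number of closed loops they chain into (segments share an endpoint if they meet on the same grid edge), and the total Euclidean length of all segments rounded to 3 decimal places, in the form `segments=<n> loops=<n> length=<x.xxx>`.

segments=6 loops=1 length=5.881

cell (4,2): code 0100 → (4.367,3.000)–(5.000,2.058)
cell (4,3): code 1000 → (5.000,3.747)–(4.367,3.000)
cell (5,2): code 0110 → (5.000,2.058)–(6.000,2.209)
cell (5,3): code 1001 → (6.000,3.627)–(5.000,3.747)
cell (6,2): code 0010 → (6.000,2.209)–(6.508,3.000)
cell (6,3): code 0001 → (6.508,3.000)–(6.000,3.627)
total: 6 segments, chained into 1 closed loop(s), length Σ = 5.881019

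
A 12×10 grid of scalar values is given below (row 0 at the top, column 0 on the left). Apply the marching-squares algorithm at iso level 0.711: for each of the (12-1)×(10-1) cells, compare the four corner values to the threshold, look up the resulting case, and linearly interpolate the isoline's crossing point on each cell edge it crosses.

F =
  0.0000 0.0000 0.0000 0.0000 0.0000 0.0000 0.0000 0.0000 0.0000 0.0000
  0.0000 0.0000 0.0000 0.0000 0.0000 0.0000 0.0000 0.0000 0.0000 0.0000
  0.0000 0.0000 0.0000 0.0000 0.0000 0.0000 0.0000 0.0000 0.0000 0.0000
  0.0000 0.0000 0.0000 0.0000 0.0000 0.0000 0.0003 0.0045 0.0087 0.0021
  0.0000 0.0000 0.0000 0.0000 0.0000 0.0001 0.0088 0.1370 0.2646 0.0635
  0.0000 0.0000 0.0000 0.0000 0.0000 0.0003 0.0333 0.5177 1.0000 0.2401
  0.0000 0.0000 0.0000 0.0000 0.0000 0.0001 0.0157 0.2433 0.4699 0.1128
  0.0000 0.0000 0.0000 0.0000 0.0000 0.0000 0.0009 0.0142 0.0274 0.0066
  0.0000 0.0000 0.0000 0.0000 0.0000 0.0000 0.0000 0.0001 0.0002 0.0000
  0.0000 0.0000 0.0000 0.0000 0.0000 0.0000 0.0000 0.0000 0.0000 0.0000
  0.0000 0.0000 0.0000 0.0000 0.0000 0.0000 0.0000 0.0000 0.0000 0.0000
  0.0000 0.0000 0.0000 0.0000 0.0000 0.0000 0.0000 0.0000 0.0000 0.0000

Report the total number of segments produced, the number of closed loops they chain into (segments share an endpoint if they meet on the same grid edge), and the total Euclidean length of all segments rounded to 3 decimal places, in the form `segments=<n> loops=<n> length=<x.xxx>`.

cell (4,7): code 0100 → (4.607,8.000)–(5.000,7.401)
cell (4,8): code 1000 → (5.000,8.380)–(4.607,8.000)
cell (5,7): code 0010 → (5.000,7.401)–(5.545,8.000)
cell (5,8): code 0001 → (5.545,8.000)–(5.000,8.380)
total: 4 segments, chained into 1 closed loop(s), length Σ = 2.738294

segments=4 loops=1 length=2.738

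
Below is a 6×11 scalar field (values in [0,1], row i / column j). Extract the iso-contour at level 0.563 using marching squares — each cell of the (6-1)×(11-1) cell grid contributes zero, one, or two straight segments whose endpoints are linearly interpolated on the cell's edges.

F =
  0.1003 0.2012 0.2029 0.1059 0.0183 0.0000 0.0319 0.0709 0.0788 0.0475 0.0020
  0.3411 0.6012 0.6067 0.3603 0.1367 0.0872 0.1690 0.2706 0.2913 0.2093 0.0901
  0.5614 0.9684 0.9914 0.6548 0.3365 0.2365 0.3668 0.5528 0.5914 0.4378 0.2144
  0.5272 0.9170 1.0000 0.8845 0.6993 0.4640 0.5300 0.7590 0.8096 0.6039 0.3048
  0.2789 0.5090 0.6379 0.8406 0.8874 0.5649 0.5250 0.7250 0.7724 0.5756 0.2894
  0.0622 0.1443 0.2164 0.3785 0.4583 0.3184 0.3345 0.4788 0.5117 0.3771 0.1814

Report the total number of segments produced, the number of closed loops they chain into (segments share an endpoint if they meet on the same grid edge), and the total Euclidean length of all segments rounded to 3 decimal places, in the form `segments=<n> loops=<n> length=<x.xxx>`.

segments=30 loops=2 length=22.920

cell (0,0): code 0100 → (0.904,1.000)–(1.000,0.853)
cell (0,1): code 1100 → (0.892,2.000)–(0.904,1.000)
cell (0,2): code 1000 → (1.000,2.177)–(0.892,2.000)
cell (1,0): code 0110 → (1.000,0.853)–(2.000,0.004)
cell (1,2): code 1101 → (1.688,3.000)–(1.000,2.177)
cell (1,3): code 1000 → (2.000,3.288)–(1.688,3.000)
cell (1,7): code 0100 → (1.905,8.000)–(2.000,7.264)
cell (1,8): code 1000 → (2.000,8.185)–(1.905,8.000)
cell (2,0): code 0110 → (2.000,0.004)–(3.000,0.092)
cell (2,3): code 1101 → (2.624,4.000)–(2.000,3.288)
cell (2,4): code 1000 → (3.000,4.579)–(2.624,4.000)
cell (2,6): code 0100 → (2.049,7.000)–(3.000,6.144)
cell (2,7): code 1110 → (2.000,7.264)–(2.049,7.000)
cell (2,8): code 1101 → (2.754,9.000)–(2.000,8.185)
cell (2,9): code 1000 → (3.000,9.137)–(2.754,9.000)
cell (3,0): code 0010 → (3.000,0.092)–(3.868,1.000)
cell (3,1): code 0111 → (3.868,1.000)–(4.000,1.419)
cell (3,4): code 1101 → (3.981,5.000)–(3.000,4.579)
cell (3,5): code 1000 → (4.000,5.048)–(3.981,5.000)
cell (3,6): code 0110 → (3.000,6.144)–(4.000,6.190)
cell (3,9): code 1001 → (4.000,9.044)–(3.000,9.137)
cell (4,1): code 0010 → (4.000,1.419)–(4.178,2.000)
cell (4,2): code 0011 → (4.178,2.000)–(4.601,3.000)
cell (4,3): code 0011 → (4.601,3.000)–(4.756,4.000)
cell (4,4): code 0011 → (4.756,4.000)–(4.008,5.000)
cell (4,5): code 0001 → (4.008,5.000)–(4.000,5.048)
cell (4,6): code 0010 → (4.000,6.190)–(4.658,7.000)
cell (4,7): code 0011 → (4.658,7.000)–(4.803,8.000)
cell (4,8): code 0011 → (4.803,8.000)–(4.063,9.000)
cell (4,9): code 0001 → (4.063,9.000)–(4.000,9.044)
total: 30 segments, chained into 2 closed loop(s), length Σ = 22.919765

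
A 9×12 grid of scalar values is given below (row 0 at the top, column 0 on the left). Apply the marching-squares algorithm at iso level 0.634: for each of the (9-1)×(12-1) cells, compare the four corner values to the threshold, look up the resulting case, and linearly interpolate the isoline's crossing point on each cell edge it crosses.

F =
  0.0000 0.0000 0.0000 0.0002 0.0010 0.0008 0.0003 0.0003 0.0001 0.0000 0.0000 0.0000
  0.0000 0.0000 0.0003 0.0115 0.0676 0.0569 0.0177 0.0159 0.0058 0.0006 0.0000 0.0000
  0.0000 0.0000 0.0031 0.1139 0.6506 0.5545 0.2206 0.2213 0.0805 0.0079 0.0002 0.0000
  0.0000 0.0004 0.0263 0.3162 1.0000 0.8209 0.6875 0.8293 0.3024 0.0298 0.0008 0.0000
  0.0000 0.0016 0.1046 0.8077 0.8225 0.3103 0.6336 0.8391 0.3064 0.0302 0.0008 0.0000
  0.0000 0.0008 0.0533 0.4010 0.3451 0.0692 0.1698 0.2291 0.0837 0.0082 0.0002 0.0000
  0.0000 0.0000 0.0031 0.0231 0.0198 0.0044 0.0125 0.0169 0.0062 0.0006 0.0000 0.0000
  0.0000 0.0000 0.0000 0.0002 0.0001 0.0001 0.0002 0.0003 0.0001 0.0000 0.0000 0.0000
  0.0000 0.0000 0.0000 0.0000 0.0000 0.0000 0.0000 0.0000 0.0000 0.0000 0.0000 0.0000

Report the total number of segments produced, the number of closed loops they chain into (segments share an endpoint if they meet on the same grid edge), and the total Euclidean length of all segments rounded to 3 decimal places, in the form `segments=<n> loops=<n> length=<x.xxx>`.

segments=18 loops=1 length=12.796

cell (1,3): code 0100 → (1.972,4.000)–(2.000,3.969)
cell (1,4): code 1000 → (2.000,4.173)–(1.972,4.000)
cell (2,3): code 0110 → (2.000,3.969)–(3.000,3.465)
cell (2,4): code 1101 → (2.298,5.000)–(2.000,4.173)
cell (2,5): code 1100 → (2.885,6.000)–(2.298,5.000)
cell (2,6): code 1100 → (2.679,7.000)–(2.885,6.000)
cell (2,7): code 1000 → (3.000,7.371)–(2.679,7.000)
cell (3,2): code 0100 → (3.647,3.000)–(4.000,2.753)
cell (3,3): code 1110 → (3.000,3.465)–(3.647,3.000)
cell (3,4): code 1011 → (4.000,4.368)–(3.366,5.000)
cell (3,5): code 0011 → (3.366,5.000)–(3.993,6.000)
cell (3,6): code 0111 → (3.993,6.000)–(4.000,6.002)
cell (3,7): code 1001 → (4.000,7.385)–(3.000,7.371)
cell (4,2): code 0010 → (4.000,2.753)–(4.427,3.000)
cell (4,3): code 0011 → (4.427,3.000)–(4.395,4.000)
cell (4,4): code 0001 → (4.395,4.000)–(4.000,4.368)
cell (4,6): code 0010 → (4.000,6.002)–(4.336,7.000)
cell (4,7): code 0001 → (4.336,7.000)–(4.000,7.385)
total: 18 segments, chained into 1 closed loop(s), length Σ = 12.796173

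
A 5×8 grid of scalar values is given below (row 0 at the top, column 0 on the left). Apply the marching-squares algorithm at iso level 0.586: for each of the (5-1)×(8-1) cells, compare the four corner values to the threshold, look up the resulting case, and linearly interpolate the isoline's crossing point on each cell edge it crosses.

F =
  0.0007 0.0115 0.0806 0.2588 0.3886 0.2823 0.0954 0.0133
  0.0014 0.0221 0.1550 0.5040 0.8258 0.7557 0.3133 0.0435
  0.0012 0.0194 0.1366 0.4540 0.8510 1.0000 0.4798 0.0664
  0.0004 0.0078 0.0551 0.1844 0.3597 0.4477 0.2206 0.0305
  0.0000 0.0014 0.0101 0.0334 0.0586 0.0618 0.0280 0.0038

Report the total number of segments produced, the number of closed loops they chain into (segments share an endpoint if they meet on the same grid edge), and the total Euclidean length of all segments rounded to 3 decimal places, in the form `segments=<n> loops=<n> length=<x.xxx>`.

cell (0,3): code 0100 → (0.452,4.000)–(1.000,3.255)
cell (0,4): code 1100 → (0.642,5.000)–(0.452,4.000)
cell (0,5): code 1000 → (1.000,5.384)–(0.642,5.000)
cell (1,3): code 0110 → (1.000,3.255)–(2.000,3.332)
cell (1,5): code 1001 → (2.000,5.796)–(1.000,5.384)
cell (2,3): code 0010 → (2.000,3.332)–(2.539,4.000)
cell (2,4): code 0011 → (2.539,4.000)–(2.750,5.000)
cell (2,5): code 0001 → (2.750,5.000)–(2.000,5.796)
total: 8 segments, chained into 1 closed loop(s), length Σ = 7.526178

segments=8 loops=1 length=7.526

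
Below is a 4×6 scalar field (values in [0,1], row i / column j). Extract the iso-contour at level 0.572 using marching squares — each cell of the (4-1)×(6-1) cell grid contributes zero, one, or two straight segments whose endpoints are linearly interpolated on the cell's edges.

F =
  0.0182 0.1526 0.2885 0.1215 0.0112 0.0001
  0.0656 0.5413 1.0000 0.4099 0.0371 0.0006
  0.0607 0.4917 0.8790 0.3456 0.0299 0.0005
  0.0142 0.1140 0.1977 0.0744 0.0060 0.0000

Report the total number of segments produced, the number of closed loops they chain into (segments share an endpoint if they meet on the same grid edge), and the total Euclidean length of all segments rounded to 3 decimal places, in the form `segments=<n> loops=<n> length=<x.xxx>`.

cell (0,1): code 0100 → (0.398,2.000)–(1.000,1.067)
cell (0,2): code 1000 → (1.000,2.725)–(0.398,2.000)
cell (1,1): code 0110 → (1.000,1.067)–(2.000,1.207)
cell (1,2): code 1001 → (2.000,2.576)–(1.000,2.725)
cell (2,1): code 0010 → (2.000,1.207)–(2.451,2.000)
cell (2,2): code 0001 → (2.451,2.000)–(2.000,2.576)
total: 6 segments, chained into 1 closed loop(s), length Σ = 5.716184

segments=6 loops=1 length=5.716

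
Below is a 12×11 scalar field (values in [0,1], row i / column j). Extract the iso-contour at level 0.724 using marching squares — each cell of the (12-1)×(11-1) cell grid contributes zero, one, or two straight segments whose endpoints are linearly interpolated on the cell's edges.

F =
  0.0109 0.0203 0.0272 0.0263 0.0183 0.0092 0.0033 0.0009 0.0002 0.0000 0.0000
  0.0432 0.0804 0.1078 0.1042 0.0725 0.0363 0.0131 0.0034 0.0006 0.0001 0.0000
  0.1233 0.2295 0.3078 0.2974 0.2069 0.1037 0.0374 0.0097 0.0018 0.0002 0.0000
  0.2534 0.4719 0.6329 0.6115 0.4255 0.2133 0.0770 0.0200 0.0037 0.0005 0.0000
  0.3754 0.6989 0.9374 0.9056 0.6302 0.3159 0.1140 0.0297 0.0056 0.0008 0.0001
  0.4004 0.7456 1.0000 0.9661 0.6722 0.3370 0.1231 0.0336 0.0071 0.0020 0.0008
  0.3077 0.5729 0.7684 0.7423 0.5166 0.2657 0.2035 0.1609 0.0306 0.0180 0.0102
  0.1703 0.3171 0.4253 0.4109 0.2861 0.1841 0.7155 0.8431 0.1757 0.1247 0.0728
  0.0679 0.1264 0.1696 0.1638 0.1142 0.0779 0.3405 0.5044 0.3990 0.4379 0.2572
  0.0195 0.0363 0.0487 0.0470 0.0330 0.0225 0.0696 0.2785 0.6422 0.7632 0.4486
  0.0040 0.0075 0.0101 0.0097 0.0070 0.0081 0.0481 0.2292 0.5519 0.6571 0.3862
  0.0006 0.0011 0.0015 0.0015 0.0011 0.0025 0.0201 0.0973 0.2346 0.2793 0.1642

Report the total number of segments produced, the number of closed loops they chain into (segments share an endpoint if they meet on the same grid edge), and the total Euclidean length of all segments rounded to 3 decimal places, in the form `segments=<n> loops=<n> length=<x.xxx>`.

segments=20 loops=3 length=12.978

cell (3,1): code 0100 → (3.299,2.000)–(4.000,1.105)
cell (3,2): code 1100 → (3.383,3.000)–(3.299,2.000)
cell (3,3): code 1000 → (4.000,3.659)–(3.383,3.000)
cell (4,0): code 0100 → (4.537,1.000)–(5.000,0.937)
cell (4,1): code 1110 → (4.000,1.105)–(4.537,1.000)
cell (4,3): code 1001 → (5.000,3.824)–(4.000,3.659)
cell (5,0): code 0010 → (5.000,0.937)–(5.125,1.000)
cell (5,1): code 0111 → (5.125,1.000)–(6.000,1.773)
cell (5,3): code 1001 → (6.000,3.081)–(5.000,3.824)
cell (6,1): code 0010 → (6.000,1.773)–(6.129,2.000)
cell (6,2): code 0011 → (6.129,2.000)–(6.055,3.000)
cell (6,3): code 0001 → (6.055,3.000)–(6.000,3.081)
cell (6,6): code 0100 → (6.825,7.000)–(7.000,6.067)
cell (6,7): code 1000 → (7.000,7.178)–(6.825,7.000)
cell (7,6): code 0010 → (7.000,6.067)–(7.352,7.000)
cell (7,7): code 0001 → (7.352,7.000)–(7.000,7.178)
cell (8,8): code 0100 → (8.879,9.000)–(9.000,8.676)
cell (8,9): code 1000 → (9.000,9.125)–(8.879,9.000)
cell (9,8): code 0010 → (9.000,8.676)–(9.369,9.000)
cell (9,9): code 0001 → (9.369,9.000)–(9.000,9.125)
total: 20 segments, chained into 3 closed loop(s), length Σ = 12.977610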